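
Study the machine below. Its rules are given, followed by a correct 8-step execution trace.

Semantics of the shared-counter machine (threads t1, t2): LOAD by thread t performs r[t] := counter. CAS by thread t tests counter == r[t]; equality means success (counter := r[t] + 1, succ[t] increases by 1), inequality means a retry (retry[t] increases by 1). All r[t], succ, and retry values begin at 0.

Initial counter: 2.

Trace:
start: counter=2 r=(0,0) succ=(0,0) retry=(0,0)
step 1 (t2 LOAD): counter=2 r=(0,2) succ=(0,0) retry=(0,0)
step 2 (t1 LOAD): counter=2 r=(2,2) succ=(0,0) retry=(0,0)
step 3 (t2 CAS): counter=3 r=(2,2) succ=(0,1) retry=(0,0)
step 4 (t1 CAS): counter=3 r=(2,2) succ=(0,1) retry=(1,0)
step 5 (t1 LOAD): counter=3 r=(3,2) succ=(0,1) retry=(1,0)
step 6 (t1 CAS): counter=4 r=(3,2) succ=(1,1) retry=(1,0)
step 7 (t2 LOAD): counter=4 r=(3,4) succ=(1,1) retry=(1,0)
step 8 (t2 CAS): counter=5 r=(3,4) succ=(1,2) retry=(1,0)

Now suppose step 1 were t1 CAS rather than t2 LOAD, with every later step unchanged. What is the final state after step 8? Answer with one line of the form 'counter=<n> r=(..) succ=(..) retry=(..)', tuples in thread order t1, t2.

(re-executing from step 1 with the substitution; state before step 1: counter=2 r=(0,0) succ=(0,0) retry=(0,0))
step 1 (t1 CAS): counter=2 r=(0,0) succ=(0,0) retry=(1,0)
step 2 (t1 LOAD): counter=2 r=(2,0) succ=(0,0) retry=(1,0)
step 3 (t2 CAS): counter=2 r=(2,0) succ=(0,0) retry=(1,1)
step 4 (t1 CAS): counter=3 r=(2,0) succ=(1,0) retry=(1,1)
step 5 (t1 LOAD): counter=3 r=(3,0) succ=(1,0) retry=(1,1)
step 6 (t1 CAS): counter=4 r=(3,0) succ=(2,0) retry=(1,1)
step 7 (t2 LOAD): counter=4 r=(3,4) succ=(2,0) retry=(1,1)
step 8 (t2 CAS): counter=5 r=(3,4) succ=(2,1) retry=(1,1)

counter=5 r=(3,4) succ=(2,1) retry=(1,1)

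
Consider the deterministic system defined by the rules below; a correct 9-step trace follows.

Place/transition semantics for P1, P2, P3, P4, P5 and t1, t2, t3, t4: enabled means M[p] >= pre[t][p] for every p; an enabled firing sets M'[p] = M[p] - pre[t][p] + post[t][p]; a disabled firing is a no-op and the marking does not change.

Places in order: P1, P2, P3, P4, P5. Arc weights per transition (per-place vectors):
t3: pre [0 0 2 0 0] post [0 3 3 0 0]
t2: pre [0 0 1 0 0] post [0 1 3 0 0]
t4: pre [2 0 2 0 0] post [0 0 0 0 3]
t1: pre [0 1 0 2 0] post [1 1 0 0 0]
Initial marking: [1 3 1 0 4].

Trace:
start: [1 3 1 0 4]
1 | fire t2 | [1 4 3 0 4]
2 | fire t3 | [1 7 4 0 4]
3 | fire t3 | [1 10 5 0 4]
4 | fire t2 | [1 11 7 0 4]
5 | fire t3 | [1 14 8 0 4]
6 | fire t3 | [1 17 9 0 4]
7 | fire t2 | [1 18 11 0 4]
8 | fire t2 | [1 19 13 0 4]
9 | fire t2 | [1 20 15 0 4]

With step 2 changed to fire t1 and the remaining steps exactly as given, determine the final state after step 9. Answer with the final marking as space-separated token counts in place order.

(re-executing from step 2 with the substitution; state before step 2: [1 4 3 0 4])
2 | fire t1 | [1 4 3 0 4]
3 | fire t3 | [1 7 4 0 4]
4 | fire t2 | [1 8 6 0 4]
5 | fire t3 | [1 11 7 0 4]
6 | fire t3 | [1 14 8 0 4]
7 | fire t2 | [1 15 10 0 4]
8 | fire t2 | [1 16 12 0 4]
9 | fire t2 | [1 17 14 0 4]

1 17 14 0 4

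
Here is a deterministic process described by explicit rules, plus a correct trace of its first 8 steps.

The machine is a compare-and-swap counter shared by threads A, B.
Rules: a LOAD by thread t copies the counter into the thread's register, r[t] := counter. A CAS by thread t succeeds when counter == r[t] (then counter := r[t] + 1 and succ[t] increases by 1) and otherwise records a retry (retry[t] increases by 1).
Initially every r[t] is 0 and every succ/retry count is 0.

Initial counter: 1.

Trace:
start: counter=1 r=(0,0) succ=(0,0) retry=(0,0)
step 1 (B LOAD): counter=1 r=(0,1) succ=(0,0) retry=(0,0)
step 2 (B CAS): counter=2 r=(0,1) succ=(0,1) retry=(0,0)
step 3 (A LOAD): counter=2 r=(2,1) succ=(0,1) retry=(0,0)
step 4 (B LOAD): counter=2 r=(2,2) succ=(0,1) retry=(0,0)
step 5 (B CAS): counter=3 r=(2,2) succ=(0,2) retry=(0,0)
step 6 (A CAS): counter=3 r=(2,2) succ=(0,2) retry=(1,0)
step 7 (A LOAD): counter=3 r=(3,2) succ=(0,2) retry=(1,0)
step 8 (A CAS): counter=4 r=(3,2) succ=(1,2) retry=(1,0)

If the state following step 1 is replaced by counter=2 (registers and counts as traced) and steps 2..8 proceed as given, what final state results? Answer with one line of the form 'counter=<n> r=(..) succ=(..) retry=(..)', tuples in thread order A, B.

state after step 1 := counter=2 r=(0,1) succ=(0,0) retry=(0,0)
step 2 (B CAS): counter=2 r=(0,1) succ=(0,0) retry=(0,1)
step 3 (A LOAD): counter=2 r=(2,1) succ=(0,0) retry=(0,1)
step 4 (B LOAD): counter=2 r=(2,2) succ=(0,0) retry=(0,1)
step 5 (B CAS): counter=3 r=(2,2) succ=(0,1) retry=(0,1)
step 6 (A CAS): counter=3 r=(2,2) succ=(0,1) retry=(1,1)
step 7 (A LOAD): counter=3 r=(3,2) succ=(0,1) retry=(1,1)
step 8 (A CAS): counter=4 r=(3,2) succ=(1,1) retry=(1,1)

counter=4 r=(3,2) succ=(1,1) retry=(1,1)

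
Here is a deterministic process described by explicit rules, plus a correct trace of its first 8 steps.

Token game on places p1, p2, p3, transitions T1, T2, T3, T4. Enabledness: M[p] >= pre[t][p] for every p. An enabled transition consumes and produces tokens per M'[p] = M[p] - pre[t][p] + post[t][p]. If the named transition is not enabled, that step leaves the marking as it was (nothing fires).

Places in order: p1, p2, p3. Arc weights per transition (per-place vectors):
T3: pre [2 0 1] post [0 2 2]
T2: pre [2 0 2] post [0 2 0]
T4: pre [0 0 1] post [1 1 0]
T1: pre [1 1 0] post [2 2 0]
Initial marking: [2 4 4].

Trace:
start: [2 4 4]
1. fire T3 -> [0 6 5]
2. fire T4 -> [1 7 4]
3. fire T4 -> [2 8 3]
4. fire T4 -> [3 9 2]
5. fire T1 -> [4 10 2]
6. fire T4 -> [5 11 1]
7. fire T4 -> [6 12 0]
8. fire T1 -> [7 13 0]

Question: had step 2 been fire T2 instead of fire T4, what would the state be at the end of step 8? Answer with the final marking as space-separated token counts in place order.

6 12 1

(re-executing from step 2 with the substitution; state before step 2: [0 6 5])
2. fire T2 -> [0 6 5]
3. fire T4 -> [1 7 4]
4. fire T4 -> [2 8 3]
5. fire T1 -> [3 9 3]
6. fire T4 -> [4 10 2]
7. fire T4 -> [5 11 1]
8. fire T1 -> [6 12 1]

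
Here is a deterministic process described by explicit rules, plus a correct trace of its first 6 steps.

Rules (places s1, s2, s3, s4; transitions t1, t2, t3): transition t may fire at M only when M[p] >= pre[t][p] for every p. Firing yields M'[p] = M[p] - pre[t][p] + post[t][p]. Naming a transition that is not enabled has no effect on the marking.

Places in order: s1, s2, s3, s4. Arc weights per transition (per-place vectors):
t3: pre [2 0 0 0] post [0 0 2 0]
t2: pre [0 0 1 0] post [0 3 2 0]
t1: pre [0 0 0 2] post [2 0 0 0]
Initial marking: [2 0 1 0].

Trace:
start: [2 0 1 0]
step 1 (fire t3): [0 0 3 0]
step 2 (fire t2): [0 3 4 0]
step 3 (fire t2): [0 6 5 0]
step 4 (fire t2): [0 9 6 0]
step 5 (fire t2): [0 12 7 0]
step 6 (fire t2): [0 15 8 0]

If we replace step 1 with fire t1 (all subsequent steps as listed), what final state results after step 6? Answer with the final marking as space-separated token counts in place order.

2 15 6 0

(re-executing from step 1 with the substitution; state before step 1: [2 0 1 0])
step 1 (fire t1): [2 0 1 0]
step 2 (fire t2): [2 3 2 0]
step 3 (fire t2): [2 6 3 0]
step 4 (fire t2): [2 9 4 0]
step 5 (fire t2): [2 12 5 0]
step 6 (fire t2): [2 15 6 0]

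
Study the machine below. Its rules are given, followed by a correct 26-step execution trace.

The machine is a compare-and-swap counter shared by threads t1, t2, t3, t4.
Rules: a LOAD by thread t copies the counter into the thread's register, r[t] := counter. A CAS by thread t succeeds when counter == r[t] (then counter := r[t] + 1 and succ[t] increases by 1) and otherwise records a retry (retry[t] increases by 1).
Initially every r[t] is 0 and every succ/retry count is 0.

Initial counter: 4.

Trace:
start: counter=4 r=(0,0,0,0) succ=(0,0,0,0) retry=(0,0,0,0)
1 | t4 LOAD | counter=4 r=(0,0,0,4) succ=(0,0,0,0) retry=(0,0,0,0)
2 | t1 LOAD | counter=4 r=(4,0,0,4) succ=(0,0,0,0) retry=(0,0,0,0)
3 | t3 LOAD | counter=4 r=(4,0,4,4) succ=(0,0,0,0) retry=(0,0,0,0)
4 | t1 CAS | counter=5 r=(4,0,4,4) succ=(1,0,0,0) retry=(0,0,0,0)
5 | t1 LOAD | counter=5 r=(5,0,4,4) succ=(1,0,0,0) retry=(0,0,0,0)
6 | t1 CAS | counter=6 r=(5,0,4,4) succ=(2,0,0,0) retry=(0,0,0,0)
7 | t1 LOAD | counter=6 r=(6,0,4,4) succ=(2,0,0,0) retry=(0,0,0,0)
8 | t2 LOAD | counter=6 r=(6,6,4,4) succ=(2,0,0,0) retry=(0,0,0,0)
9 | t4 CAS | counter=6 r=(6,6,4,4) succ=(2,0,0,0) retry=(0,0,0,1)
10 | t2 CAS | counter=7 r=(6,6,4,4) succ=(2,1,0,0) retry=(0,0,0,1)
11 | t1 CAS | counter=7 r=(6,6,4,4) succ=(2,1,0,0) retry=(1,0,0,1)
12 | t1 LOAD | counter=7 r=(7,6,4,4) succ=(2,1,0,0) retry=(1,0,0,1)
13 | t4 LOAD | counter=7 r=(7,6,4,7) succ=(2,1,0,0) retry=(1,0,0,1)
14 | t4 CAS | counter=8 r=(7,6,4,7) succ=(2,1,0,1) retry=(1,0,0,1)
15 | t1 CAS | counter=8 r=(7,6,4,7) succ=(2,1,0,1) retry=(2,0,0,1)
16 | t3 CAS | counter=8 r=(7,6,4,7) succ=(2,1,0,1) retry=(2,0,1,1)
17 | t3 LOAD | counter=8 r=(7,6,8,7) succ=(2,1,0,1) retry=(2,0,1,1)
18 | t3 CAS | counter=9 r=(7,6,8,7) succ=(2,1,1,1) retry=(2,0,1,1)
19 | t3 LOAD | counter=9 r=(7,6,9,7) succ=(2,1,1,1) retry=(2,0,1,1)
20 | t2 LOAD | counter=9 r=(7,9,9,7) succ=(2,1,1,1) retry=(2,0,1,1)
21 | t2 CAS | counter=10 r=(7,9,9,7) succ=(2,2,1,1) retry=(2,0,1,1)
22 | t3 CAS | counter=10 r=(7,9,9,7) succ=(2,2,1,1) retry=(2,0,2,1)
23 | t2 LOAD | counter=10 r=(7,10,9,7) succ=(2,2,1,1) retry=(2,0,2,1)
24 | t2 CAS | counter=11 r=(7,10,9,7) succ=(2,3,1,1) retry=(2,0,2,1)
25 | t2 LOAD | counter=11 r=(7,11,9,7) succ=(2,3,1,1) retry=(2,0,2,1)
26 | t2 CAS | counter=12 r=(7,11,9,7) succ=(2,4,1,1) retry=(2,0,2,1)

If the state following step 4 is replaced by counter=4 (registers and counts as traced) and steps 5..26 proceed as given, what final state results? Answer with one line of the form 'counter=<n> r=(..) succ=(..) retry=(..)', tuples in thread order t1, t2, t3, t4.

counter=11 r=(6,10,8,6) succ=(2,4,1,1) retry=(2,0,2,1)

state after step 4 := counter=4 r=(4,0,4,4) succ=(1,0,0,0) retry=(0,0,0,0)
5 | t1 LOAD | counter=4 r=(4,0,4,4) succ=(1,0,0,0) retry=(0,0,0,0)
6 | t1 CAS | counter=5 r=(4,0,4,4) succ=(2,0,0,0) retry=(0,0,0,0)
7 | t1 LOAD | counter=5 r=(5,0,4,4) succ=(2,0,0,0) retry=(0,0,0,0)
8 | t2 LOAD | counter=5 r=(5,5,4,4) succ=(2,0,0,0) retry=(0,0,0,0)
9 | t4 CAS | counter=5 r=(5,5,4,4) succ=(2,0,0,0) retry=(0,0,0,1)
10 | t2 CAS | counter=6 r=(5,5,4,4) succ=(2,1,0,0) retry=(0,0,0,1)
11 | t1 CAS | counter=6 r=(5,5,4,4) succ=(2,1,0,0) retry=(1,0,0,1)
12 | t1 LOAD | counter=6 r=(6,5,4,4) succ=(2,1,0,0) retry=(1,0,0,1)
13 | t4 LOAD | counter=6 r=(6,5,4,6) succ=(2,1,0,0) retry=(1,0,0,1)
14 | t4 CAS | counter=7 r=(6,5,4,6) succ=(2,1,0,1) retry=(1,0,0,1)
15 | t1 CAS | counter=7 r=(6,5,4,6) succ=(2,1,0,1) retry=(2,0,0,1)
16 | t3 CAS | counter=7 r=(6,5,4,6) succ=(2,1,0,1) retry=(2,0,1,1)
17 | t3 LOAD | counter=7 r=(6,5,7,6) succ=(2,1,0,1) retry=(2,0,1,1)
18 | t3 CAS | counter=8 r=(6,5,7,6) succ=(2,1,1,1) retry=(2,0,1,1)
19 | t3 LOAD | counter=8 r=(6,5,8,6) succ=(2,1,1,1) retry=(2,0,1,1)
20 | t2 LOAD | counter=8 r=(6,8,8,6) succ=(2,1,1,1) retry=(2,0,1,1)
21 | t2 CAS | counter=9 r=(6,8,8,6) succ=(2,2,1,1) retry=(2,0,1,1)
22 | t3 CAS | counter=9 r=(6,8,8,6) succ=(2,2,1,1) retry=(2,0,2,1)
23 | t2 LOAD | counter=9 r=(6,9,8,6) succ=(2,2,1,1) retry=(2,0,2,1)
24 | t2 CAS | counter=10 r=(6,9,8,6) succ=(2,3,1,1) retry=(2,0,2,1)
25 | t2 LOAD | counter=10 r=(6,10,8,6) succ=(2,3,1,1) retry=(2,0,2,1)
26 | t2 CAS | counter=11 r=(6,10,8,6) succ=(2,4,1,1) retry=(2,0,2,1)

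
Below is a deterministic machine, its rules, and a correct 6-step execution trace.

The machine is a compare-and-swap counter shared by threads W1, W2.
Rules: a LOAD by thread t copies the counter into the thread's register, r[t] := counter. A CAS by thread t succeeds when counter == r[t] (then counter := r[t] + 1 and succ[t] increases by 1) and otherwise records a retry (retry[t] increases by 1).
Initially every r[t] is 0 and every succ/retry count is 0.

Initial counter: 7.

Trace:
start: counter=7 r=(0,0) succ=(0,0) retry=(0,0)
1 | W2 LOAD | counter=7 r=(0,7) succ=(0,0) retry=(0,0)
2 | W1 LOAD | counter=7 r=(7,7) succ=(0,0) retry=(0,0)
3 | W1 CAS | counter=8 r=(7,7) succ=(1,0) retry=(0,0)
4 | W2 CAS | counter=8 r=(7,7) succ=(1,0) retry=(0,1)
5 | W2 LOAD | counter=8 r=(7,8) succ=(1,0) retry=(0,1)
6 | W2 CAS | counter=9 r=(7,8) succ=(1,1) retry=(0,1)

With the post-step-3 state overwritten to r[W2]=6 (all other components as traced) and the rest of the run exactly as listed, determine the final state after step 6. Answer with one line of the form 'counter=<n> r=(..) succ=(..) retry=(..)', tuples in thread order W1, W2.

counter=9 r=(7,8) succ=(1,1) retry=(0,1)

state after step 3 := counter=8 r=(7,6) succ=(1,0) retry=(0,0)
4 | W2 CAS | counter=8 r=(7,6) succ=(1,0) retry=(0,1)
5 | W2 LOAD | counter=8 r=(7,8) succ=(1,0) retry=(0,1)
6 | W2 CAS | counter=9 r=(7,8) succ=(1,1) retry=(0,1)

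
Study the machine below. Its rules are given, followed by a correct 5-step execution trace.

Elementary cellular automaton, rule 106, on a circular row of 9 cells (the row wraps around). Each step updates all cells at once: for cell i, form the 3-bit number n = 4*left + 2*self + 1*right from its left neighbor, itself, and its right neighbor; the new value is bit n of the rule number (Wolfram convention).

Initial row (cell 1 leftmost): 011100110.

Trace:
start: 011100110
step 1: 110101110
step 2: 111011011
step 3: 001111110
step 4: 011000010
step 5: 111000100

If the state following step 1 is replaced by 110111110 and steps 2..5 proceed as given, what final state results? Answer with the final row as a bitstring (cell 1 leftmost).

state after step 1 := 110111110
step 2: 111100011
step 3: 000100110
step 4: 001001110
step 5: 010011010

010011010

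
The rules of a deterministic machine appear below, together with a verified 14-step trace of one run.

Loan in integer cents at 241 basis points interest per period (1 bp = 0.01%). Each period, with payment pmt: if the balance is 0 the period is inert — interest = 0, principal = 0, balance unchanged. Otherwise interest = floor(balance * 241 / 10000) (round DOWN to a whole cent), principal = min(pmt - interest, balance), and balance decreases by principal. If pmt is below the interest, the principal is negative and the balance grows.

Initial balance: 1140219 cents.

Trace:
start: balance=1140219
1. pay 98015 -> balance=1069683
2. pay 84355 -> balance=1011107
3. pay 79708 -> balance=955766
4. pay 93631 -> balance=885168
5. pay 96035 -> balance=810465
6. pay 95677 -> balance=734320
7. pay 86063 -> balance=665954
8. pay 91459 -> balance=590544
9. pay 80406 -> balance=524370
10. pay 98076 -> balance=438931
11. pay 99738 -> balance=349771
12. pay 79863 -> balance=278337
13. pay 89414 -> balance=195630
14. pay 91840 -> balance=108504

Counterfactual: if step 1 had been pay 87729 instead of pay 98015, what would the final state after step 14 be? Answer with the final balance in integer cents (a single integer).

(re-executing from step 1 with the substitution; state before step 1: balance=1140219)
1. pay 87729 -> balance=1079969
2. pay 84355 -> balance=1021641
3. pay 79708 -> balance=966554
4. pay 93631 -> balance=896216
5. pay 96035 -> balance=821779
6. pay 95677 -> balance=745906
7. pay 86063 -> balance=677819
8. pay 91459 -> balance=602695
9. pay 80406 -> balance=536813
10. pay 98076 -> balance=451674
11. pay 99738 -> balance=362821
12. pay 79863 -> balance=291701
13. pay 89414 -> balance=209316
14. pay 91840 -> balance=122520

122520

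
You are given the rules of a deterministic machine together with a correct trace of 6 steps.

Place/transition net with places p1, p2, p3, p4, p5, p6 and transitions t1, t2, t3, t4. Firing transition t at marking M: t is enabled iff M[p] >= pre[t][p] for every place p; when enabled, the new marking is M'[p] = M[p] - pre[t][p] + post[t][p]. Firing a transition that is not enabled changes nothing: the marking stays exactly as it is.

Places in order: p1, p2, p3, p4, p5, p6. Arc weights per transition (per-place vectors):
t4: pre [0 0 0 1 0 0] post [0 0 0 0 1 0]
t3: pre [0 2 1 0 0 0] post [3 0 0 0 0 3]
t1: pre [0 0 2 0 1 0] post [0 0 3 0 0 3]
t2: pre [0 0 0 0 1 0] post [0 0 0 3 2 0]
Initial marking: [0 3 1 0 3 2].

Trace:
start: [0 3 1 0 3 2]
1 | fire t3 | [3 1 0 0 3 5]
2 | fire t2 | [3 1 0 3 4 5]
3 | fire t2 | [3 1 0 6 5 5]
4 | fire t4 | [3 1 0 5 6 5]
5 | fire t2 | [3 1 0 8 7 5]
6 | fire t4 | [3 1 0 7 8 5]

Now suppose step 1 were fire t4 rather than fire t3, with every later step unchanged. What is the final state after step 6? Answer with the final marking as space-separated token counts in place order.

(re-executing from step 1 with the substitution; state before step 1: [0 3 1 0 3 2])
1 | fire t4 | [0 3 1 0 3 2]
2 | fire t2 | [0 3 1 3 4 2]
3 | fire t2 | [0 3 1 6 5 2]
4 | fire t4 | [0 3 1 5 6 2]
5 | fire t2 | [0 3 1 8 7 2]
6 | fire t4 | [0 3 1 7 8 2]

0 3 1 7 8 2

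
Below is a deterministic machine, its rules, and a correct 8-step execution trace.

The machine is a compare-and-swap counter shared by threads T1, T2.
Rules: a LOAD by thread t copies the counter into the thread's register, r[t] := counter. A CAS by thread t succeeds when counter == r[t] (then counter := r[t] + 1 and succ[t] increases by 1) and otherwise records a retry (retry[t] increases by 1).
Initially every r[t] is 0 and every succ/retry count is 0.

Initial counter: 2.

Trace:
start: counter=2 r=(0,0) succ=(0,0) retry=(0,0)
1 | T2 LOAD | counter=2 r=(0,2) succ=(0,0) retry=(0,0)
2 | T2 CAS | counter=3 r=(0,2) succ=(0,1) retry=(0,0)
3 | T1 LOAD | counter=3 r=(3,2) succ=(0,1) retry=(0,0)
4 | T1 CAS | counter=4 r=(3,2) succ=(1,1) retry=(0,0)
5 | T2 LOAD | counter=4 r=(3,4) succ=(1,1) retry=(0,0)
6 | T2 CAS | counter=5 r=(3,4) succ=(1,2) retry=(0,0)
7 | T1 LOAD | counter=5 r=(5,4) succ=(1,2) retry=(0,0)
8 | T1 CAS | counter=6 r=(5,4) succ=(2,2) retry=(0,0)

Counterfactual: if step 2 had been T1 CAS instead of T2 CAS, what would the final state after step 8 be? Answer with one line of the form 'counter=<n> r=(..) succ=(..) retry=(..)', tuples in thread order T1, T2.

(re-executing from step 2 with the substitution; state before step 2: counter=2 r=(0,2) succ=(0,0) retry=(0,0))
2 | T1 CAS | counter=2 r=(0,2) succ=(0,0) retry=(1,0)
3 | T1 LOAD | counter=2 r=(2,2) succ=(0,0) retry=(1,0)
4 | T1 CAS | counter=3 r=(2,2) succ=(1,0) retry=(1,0)
5 | T2 LOAD | counter=3 r=(2,3) succ=(1,0) retry=(1,0)
6 | T2 CAS | counter=4 r=(2,3) succ=(1,1) retry=(1,0)
7 | T1 LOAD | counter=4 r=(4,3) succ=(1,1) retry=(1,0)
8 | T1 CAS | counter=5 r=(4,3) succ=(2,1) retry=(1,0)

counter=5 r=(4,3) succ=(2,1) retry=(1,0)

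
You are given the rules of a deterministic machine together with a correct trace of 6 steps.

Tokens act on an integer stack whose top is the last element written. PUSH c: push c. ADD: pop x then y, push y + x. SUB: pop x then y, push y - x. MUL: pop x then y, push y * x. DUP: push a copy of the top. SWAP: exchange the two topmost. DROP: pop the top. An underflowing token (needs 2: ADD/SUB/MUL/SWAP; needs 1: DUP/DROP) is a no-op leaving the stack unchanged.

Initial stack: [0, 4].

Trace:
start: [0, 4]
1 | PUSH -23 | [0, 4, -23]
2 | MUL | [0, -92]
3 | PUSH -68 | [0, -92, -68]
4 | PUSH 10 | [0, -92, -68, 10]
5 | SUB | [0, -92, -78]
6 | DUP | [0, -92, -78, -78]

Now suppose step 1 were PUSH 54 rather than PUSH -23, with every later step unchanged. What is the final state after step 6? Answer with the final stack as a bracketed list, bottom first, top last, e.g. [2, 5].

[0, 216, -78, -78]

(re-executing from step 1 with the substitution; state before step 1: [0, 4])
1 | PUSH 54 | [0, 4, 54]
2 | MUL | [0, 216]
3 | PUSH -68 | [0, 216, -68]
4 | PUSH 10 | [0, 216, -68, 10]
5 | SUB | [0, 216, -78]
6 | DUP | [0, 216, -78, -78]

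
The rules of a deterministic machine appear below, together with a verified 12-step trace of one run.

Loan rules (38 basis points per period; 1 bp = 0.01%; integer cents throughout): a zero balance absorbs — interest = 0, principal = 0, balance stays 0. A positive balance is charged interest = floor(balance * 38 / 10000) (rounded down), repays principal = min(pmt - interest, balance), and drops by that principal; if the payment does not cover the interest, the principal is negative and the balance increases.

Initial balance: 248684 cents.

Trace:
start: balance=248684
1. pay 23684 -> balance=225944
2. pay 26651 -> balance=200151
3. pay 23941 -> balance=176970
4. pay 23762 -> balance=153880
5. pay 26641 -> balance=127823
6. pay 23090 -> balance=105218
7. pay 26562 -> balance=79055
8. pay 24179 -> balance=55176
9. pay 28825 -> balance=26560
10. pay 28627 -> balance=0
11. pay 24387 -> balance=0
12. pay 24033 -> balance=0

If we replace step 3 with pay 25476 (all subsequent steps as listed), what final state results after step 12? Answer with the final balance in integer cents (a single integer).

0

(re-executing from step 3 with the substitution; state before step 3: balance=200151)
3. pay 25476 -> balance=175435
4. pay 23762 -> balance=152339
5. pay 26641 -> balance=126276
6. pay 23090 -> balance=103665
7. pay 26562 -> balance=77496
8. pay 24179 -> balance=53611
9. pay 28825 -> balance=24989
10. pay 28627 -> balance=0
11. pay 24387 -> balance=0
12. pay 24033 -> balance=0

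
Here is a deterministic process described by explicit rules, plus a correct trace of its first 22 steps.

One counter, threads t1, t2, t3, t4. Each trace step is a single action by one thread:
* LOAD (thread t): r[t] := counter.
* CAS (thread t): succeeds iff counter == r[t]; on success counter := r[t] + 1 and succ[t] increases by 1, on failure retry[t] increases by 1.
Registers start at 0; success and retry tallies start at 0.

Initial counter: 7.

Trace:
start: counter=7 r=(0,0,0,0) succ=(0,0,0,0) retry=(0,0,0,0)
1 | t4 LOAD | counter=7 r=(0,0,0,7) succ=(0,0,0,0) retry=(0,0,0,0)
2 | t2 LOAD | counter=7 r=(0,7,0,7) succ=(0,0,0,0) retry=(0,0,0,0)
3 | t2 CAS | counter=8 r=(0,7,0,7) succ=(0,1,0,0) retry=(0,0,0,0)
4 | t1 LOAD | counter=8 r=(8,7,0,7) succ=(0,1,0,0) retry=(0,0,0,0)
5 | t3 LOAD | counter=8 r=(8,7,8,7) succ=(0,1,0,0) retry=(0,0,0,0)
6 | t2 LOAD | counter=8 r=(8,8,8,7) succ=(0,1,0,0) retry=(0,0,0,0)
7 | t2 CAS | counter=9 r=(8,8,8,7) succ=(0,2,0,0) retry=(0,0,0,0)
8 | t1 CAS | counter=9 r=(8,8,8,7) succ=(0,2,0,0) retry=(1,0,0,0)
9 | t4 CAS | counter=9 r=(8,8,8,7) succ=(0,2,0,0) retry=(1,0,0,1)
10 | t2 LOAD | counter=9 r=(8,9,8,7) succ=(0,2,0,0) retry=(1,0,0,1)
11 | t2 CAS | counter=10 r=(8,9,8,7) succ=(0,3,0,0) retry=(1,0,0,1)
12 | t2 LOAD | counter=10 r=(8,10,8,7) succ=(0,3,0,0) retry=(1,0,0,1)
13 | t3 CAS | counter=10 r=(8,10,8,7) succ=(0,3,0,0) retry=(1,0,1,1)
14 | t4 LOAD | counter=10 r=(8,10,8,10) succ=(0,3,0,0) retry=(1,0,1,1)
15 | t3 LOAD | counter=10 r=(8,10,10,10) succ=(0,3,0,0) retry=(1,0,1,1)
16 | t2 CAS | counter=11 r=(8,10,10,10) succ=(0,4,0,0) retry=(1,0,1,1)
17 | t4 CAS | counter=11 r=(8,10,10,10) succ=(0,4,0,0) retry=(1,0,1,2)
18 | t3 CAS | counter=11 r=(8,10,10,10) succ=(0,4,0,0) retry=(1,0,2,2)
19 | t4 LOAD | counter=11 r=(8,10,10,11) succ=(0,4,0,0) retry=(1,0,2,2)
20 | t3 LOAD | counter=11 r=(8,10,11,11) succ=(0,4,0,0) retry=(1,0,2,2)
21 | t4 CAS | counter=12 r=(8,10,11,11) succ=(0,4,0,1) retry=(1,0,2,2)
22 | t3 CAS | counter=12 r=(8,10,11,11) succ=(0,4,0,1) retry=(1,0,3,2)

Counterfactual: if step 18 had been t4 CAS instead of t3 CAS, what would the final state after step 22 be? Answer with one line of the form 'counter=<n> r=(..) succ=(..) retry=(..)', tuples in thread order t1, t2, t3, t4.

counter=12 r=(8,10,11,11) succ=(0,4,0,1) retry=(1,0,2,3)

(re-executing from step 18 with the substitution; state before step 18: counter=11 r=(8,10,10,10) succ=(0,4,0,0) retry=(1,0,1,2))
18 | t4 CAS | counter=11 r=(8,10,10,10) succ=(0,4,0,0) retry=(1,0,1,3)
19 | t4 LOAD | counter=11 r=(8,10,10,11) succ=(0,4,0,0) retry=(1,0,1,3)
20 | t3 LOAD | counter=11 r=(8,10,11,11) succ=(0,4,0,0) retry=(1,0,1,3)
21 | t4 CAS | counter=12 r=(8,10,11,11) succ=(0,4,0,1) retry=(1,0,1,3)
22 | t3 CAS | counter=12 r=(8,10,11,11) succ=(0,4,0,1) retry=(1,0,2,3)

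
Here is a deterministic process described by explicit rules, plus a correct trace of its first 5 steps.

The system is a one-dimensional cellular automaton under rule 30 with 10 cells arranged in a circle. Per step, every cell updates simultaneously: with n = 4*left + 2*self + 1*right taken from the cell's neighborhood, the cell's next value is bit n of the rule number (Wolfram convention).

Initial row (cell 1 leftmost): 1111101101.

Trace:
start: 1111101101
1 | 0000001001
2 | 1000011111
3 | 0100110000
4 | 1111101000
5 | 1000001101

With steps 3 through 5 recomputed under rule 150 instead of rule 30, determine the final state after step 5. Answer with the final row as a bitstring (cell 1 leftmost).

(re-executing steps 3..5 under rule 150; state before step 3: 1000011111)
3 | 0100101111
4 | 0111100110
5 | 1011011001

1011011001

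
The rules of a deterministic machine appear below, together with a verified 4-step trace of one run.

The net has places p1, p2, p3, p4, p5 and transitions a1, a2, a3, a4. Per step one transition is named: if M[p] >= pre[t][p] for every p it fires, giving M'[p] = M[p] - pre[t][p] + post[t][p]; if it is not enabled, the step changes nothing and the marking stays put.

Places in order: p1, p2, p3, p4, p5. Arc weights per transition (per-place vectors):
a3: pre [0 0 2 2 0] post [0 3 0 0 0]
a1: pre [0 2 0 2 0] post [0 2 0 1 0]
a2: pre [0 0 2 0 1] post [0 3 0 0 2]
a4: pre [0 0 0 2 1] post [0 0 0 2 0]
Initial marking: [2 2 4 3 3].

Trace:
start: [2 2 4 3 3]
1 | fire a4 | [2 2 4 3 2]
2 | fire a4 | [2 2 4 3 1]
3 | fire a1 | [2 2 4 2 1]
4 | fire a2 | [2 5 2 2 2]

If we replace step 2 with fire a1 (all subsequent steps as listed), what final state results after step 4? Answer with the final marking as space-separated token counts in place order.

2 5 2 1 3

(re-executing from step 2 with the substitution; state before step 2: [2 2 4 3 2])
2 | fire a1 | [2 2 4 2 2]
3 | fire a1 | [2 2 4 1 2]
4 | fire a2 | [2 5 2 1 3]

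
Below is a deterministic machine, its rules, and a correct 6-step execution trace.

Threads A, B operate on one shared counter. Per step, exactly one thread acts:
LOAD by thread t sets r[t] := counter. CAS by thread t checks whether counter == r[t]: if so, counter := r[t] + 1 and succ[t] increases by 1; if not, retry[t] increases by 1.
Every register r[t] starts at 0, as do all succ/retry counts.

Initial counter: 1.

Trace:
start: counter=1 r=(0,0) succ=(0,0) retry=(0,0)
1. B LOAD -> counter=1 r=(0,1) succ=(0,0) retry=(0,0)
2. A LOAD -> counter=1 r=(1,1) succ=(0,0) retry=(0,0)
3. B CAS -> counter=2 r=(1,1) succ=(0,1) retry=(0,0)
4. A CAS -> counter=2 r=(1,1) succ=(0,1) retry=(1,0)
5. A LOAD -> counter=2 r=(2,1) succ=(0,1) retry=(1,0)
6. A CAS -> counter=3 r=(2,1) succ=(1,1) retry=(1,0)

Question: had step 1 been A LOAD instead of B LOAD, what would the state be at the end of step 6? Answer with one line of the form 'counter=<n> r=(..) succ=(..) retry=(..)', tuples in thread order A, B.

counter=3 r=(2,0) succ=(2,0) retry=(0,1)

(re-executing from step 1 with the substitution; state before step 1: counter=1 r=(0,0) succ=(0,0) retry=(0,0))
1. A LOAD -> counter=1 r=(1,0) succ=(0,0) retry=(0,0)
2. A LOAD -> counter=1 r=(1,0) succ=(0,0) retry=(0,0)
3. B CAS -> counter=1 r=(1,0) succ=(0,0) retry=(0,1)
4. A CAS -> counter=2 r=(1,0) succ=(1,0) retry=(0,1)
5. A LOAD -> counter=2 r=(2,0) succ=(1,0) retry=(0,1)
6. A CAS -> counter=3 r=(2,0) succ=(2,0) retry=(0,1)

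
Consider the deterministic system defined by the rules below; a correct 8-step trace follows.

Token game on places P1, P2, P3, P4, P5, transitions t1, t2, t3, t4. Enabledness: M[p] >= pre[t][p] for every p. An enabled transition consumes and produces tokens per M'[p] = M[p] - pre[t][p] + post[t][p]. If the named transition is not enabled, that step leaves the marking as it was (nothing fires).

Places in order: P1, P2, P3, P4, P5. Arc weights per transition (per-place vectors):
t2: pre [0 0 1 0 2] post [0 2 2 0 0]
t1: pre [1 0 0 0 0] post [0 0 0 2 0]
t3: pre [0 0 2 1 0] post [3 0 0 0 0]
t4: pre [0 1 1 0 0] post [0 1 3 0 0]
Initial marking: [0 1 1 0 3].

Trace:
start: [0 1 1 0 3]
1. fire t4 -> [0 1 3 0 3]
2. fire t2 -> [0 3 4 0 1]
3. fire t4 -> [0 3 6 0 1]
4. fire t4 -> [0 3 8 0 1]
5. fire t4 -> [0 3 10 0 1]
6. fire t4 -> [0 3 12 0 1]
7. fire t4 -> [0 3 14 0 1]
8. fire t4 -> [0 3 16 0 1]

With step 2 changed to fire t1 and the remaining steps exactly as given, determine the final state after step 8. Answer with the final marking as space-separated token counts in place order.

0 1 15 0 3

(re-executing from step 2 with the substitution; state before step 2: [0 1 3 0 3])
2. fire t1 -> [0 1 3 0 3]
3. fire t4 -> [0 1 5 0 3]
4. fire t4 -> [0 1 7 0 3]
5. fire t4 -> [0 1 9 0 3]
6. fire t4 -> [0 1 11 0 3]
7. fire t4 -> [0 1 13 0 3]
8. fire t4 -> [0 1 15 0 3]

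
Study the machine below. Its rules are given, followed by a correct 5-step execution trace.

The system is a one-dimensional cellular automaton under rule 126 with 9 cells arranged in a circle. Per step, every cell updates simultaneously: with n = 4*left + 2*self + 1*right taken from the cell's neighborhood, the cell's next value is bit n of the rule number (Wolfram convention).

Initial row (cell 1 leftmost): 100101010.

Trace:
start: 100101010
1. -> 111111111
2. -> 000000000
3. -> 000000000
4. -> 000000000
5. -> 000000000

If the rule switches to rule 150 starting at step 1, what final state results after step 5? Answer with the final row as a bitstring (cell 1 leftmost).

000011011

(re-executing steps 1..5 under rule 150; state before step 1: 100101010)
1. -> 111101010
2. -> 011001010
3. -> 100111011
4. -> 011010001
5. -> 000011011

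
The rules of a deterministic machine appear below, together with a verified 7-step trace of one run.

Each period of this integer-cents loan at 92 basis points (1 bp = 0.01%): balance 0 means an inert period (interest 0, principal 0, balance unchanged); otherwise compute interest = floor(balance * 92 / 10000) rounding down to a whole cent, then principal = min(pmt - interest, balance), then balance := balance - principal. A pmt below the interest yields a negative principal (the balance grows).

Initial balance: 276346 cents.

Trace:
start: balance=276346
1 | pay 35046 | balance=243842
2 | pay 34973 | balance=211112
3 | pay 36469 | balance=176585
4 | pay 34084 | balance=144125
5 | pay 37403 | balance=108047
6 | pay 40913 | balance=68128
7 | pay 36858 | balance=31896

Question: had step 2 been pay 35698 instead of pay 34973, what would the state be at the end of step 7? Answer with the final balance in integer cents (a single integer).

31137

(re-executing from step 2 with the substitution; state before step 2: balance=243842)
2 | pay 35698 | balance=210387
3 | pay 36469 | balance=175853
4 | pay 34084 | balance=143386
5 | pay 37403 | balance=107302
6 | pay 40913 | balance=67376
7 | pay 36858 | balance=31137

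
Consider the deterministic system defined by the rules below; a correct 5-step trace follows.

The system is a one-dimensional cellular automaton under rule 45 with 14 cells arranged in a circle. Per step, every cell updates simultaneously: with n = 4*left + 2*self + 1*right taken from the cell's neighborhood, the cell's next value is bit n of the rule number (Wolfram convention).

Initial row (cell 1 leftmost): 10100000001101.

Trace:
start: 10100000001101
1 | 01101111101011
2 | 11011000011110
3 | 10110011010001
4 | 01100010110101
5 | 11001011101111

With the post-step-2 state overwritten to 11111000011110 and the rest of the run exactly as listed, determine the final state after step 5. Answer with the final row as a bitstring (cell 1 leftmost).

state after step 2 := 11111000011110
3 | 10000011010001
4 | 00111010110101
5 | 00100111101111

00100111101111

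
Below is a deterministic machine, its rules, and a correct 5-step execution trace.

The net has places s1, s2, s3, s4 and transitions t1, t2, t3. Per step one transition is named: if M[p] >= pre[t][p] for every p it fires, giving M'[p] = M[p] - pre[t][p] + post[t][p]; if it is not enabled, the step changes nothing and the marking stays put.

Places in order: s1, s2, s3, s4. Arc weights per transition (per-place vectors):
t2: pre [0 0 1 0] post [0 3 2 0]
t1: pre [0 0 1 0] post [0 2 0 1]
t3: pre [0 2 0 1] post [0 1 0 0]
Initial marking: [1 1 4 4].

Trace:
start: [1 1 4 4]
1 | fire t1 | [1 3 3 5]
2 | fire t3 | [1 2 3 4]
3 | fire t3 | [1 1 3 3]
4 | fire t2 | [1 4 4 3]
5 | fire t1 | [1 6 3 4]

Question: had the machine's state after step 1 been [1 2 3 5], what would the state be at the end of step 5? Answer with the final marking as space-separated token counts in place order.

state after step 1 := [1 2 3 5]
2 | fire t3 | [1 1 3 4]
3 | fire t3 | [1 1 3 4]
4 | fire t2 | [1 4 4 4]
5 | fire t1 | [1 6 3 5]

1 6 3 5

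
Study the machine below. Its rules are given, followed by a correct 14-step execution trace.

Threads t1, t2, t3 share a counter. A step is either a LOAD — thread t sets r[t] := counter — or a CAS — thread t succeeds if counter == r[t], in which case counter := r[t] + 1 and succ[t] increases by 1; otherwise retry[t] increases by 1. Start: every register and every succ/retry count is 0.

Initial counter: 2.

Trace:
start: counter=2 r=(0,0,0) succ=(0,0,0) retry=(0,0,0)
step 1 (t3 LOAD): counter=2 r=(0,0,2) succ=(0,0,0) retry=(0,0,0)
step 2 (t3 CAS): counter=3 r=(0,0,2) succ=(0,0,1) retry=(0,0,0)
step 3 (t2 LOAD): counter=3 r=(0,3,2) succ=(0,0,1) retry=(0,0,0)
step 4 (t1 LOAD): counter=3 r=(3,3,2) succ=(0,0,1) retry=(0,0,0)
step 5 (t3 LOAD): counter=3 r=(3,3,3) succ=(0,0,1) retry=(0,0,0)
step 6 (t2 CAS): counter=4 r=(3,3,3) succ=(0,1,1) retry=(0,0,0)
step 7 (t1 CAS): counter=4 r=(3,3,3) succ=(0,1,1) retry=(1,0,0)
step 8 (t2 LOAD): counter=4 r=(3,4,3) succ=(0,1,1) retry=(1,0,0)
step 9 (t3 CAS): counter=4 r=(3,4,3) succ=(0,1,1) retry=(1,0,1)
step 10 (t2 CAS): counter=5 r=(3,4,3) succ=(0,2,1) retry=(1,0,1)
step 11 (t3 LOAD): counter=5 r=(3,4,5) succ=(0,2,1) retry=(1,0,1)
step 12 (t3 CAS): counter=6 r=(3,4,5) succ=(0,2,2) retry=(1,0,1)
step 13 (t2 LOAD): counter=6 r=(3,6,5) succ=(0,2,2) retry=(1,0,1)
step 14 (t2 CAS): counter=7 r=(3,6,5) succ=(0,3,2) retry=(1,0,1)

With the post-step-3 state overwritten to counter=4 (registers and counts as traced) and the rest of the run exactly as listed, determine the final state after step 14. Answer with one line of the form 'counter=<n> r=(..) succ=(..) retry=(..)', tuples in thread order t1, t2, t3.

state after step 3 := counter=4 r=(0,3,2) succ=(0,0,1) retry=(0,0,0)
step 4 (t1 LOAD): counter=4 r=(4,3,2) succ=(0,0,1) retry=(0,0,0)
step 5 (t3 LOAD): counter=4 r=(4,3,4) succ=(0,0,1) retry=(0,0,0)
step 6 (t2 CAS): counter=4 r=(4,3,4) succ=(0,0,1) retry=(0,1,0)
step 7 (t1 CAS): counter=5 r=(4,3,4) succ=(1,0,1) retry=(0,1,0)
step 8 (t2 LOAD): counter=5 r=(4,5,4) succ=(1,0,1) retry=(0,1,0)
step 9 (t3 CAS): counter=5 r=(4,5,4) succ=(1,0,1) retry=(0,1,1)
step 10 (t2 CAS): counter=6 r=(4,5,4) succ=(1,1,1) retry=(0,1,1)
step 11 (t3 LOAD): counter=6 r=(4,5,6) succ=(1,1,1) retry=(0,1,1)
step 12 (t3 CAS): counter=7 r=(4,5,6) succ=(1,1,2) retry=(0,1,1)
step 13 (t2 LOAD): counter=7 r=(4,7,6) succ=(1,1,2) retry=(0,1,1)
step 14 (t2 CAS): counter=8 r=(4,7,6) succ=(1,2,2) retry=(0,1,1)

counter=8 r=(4,7,6) succ=(1,2,2) retry=(0,1,1)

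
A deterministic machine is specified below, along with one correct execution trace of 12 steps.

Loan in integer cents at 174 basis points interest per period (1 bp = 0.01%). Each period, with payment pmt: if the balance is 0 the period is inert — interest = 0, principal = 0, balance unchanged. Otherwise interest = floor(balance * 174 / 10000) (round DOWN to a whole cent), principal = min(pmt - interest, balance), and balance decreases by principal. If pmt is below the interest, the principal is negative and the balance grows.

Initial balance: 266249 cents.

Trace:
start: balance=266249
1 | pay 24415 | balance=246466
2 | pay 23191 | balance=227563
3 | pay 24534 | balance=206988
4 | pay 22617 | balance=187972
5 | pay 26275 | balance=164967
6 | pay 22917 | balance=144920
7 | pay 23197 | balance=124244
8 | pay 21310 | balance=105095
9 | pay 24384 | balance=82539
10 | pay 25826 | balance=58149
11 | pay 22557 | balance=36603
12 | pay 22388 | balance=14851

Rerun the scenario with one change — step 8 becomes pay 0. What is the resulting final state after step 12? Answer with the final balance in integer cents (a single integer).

(re-executing from step 8 with the substitution; state before step 8: balance=124244)
8 | pay 0 | balance=126405
9 | pay 24384 | balance=104220
10 | pay 25826 | balance=80207
11 | pay 22557 | balance=59045
12 | pay 22388 | balance=37684

37684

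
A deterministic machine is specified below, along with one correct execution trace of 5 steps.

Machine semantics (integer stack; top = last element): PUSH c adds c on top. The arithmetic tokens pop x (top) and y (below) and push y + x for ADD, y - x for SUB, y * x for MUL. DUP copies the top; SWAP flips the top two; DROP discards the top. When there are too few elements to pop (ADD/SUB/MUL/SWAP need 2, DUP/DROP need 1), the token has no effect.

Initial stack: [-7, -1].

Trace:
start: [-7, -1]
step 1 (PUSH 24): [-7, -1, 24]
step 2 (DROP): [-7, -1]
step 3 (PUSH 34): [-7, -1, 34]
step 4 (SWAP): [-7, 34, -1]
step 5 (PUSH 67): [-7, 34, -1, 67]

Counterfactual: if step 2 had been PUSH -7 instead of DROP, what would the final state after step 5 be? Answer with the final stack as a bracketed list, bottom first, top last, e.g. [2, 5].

(re-executing from step 2 with the substitution; state before step 2: [-7, -1, 24])
step 2 (PUSH -7): [-7, -1, 24, -7]
step 3 (PUSH 34): [-7, -1, 24, -7, 34]
step 4 (SWAP): [-7, -1, 24, 34, -7]
step 5 (PUSH 67): [-7, -1, 24, 34, -7, 67]

[-7, -1, 24, 34, -7, 67]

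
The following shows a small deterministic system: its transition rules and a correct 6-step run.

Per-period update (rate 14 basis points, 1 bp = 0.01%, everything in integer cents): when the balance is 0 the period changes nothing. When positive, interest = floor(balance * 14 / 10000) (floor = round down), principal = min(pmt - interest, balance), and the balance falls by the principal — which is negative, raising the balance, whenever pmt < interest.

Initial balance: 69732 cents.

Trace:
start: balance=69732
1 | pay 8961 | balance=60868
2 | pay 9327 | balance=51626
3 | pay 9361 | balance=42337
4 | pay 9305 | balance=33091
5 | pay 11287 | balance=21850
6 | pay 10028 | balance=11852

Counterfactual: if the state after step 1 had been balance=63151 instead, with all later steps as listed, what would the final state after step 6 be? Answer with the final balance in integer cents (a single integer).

14150

state after step 1 := balance=63151
2 | pay 9327 | balance=53912
3 | pay 9361 | balance=44626
4 | pay 9305 | balance=35383
5 | pay 11287 | balance=24145
6 | pay 10028 | balance=14150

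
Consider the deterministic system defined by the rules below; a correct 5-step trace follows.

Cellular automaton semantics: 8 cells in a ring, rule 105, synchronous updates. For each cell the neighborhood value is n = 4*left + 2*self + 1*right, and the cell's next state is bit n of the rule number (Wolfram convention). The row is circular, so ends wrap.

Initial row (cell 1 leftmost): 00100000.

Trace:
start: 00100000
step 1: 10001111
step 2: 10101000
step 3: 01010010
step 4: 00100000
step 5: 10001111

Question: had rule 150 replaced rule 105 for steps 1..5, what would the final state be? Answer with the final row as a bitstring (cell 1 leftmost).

01110000

(re-executing steps 1..5 under rule 150; state before step 1: 00100000)
step 1: 01110000
step 2: 10101000
step 3: 10101101
step 4: 00100000
step 5: 01110000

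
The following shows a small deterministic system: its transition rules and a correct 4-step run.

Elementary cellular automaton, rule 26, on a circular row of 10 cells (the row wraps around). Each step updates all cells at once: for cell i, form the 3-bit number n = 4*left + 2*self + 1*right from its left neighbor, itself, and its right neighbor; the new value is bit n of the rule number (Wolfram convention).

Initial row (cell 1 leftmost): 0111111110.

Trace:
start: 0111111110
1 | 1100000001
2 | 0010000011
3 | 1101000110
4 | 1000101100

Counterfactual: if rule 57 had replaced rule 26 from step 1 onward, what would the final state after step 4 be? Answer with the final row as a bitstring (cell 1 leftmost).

0101111001

(re-executing steps 1..4 under rule 57; state before step 1: 0111111110)
1 | 0100000001
2 | 1011111100
3 | 0110000010
4 | 0101111001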